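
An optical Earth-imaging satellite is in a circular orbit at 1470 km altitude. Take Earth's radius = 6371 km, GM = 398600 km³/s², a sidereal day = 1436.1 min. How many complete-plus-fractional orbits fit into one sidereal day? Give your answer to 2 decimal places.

Semi-major axis a = 6371 + 1470 = 7841 km. Period T = 2π√(a³/μ) = 2π√(7841³/398600) = 6909.8 s = 115.16 min.
Orbits per sidereal day = 86166 / 6909.8 = 12.470.

12.47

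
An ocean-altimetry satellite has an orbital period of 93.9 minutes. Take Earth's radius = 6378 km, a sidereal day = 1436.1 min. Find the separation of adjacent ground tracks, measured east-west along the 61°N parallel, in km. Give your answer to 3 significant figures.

T = 93.9 min = 5634.0 s.
Node shift per orbit = (5634.0/86166) × 360° = 23.54°.
Equatorial spacing = 23.54 × 111.3 km/° = 2620 km.
At 61° latitude, spacing = 2620 × cos(61°) = 1270 km.

1270 km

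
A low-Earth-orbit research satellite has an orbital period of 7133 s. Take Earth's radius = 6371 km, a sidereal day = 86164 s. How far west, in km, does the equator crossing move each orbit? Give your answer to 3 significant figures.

3310 km

During one orbit Earth rotates (7133.0 / 86164) × 360° = 29.80°.
At the equator that is 29.80° × (2π·6371/360) km/° = 29.80 × 111.2 = 3314 km.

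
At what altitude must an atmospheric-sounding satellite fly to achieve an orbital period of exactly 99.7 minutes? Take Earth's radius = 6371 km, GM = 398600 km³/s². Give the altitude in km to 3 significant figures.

751 km

T = 99.7 min = 5982.0 s.
From T = 2π√(a³/μ): a = (μ T²/4π²)^(1/3) = (398600 × 5982.0² / 4π²)^(1/3) = 7122 km.
Altitude h = a − R = 7122 − 6371 = 751 km.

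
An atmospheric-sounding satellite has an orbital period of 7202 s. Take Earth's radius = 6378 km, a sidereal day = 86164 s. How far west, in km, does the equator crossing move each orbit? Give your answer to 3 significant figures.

During one orbit Earth rotates (7202.0 / 86164) × 360° = 30.09°.
At the equator that is 30.09° × (2π·6378/360) km/° = 30.09 × 111.3 = 3350 km.

3350 km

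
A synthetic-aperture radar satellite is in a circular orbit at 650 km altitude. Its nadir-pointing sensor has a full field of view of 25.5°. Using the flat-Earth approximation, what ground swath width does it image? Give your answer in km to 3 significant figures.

Half-angle = 25.5°/2 = 12.75°.
Swath width ≈ 2h·tan(θ/2) = 2 × 650 × tan(12.75°) = 294.2 km.

294 km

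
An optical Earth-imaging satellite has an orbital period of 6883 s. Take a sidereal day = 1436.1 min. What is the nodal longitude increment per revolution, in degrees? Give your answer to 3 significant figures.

During one orbit Earth rotates (6883.0 / 86166) × 360° = 28.76°.

28.8°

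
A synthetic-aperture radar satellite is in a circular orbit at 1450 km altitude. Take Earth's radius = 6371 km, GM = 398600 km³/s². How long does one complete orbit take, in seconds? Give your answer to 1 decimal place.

Semi-major axis a = 6371 + 1450 = 7821 km. Period T = 2π√(a³/μ) = 2π√(7821³/398600) = 6883.4 s = 114.72 min.

6883.4 seconds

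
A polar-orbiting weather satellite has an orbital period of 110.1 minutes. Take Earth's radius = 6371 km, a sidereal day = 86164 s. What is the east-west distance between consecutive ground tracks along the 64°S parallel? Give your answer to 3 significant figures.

1350 km

T = 110.1 min = 6606.0 s.
Node shift per orbit = (6606.0/86164) × 360° = 27.60°.
Equatorial spacing = 27.60 × 111.2 km/° = 3069 km.
At 64° latitude, spacing = 3069 × cos(64°) = 1345 km.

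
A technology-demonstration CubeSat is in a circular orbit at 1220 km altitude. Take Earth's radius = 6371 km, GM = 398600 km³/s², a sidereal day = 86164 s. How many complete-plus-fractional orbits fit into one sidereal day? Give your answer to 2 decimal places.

Semi-major axis a = 6371 + 1220 = 7591 km. Period T = 2π√(a³/μ) = 2π√(7591³/398600) = 6582.0 s = 109.70 min.
Orbits per sidereal day = 86164 / 6582.0 = 13.091.

13.09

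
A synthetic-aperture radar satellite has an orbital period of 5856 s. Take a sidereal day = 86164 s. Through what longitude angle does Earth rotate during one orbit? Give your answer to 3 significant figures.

24.5°

During one orbit Earth rotates (5856.0 / 86164) × 360° = 24.47°.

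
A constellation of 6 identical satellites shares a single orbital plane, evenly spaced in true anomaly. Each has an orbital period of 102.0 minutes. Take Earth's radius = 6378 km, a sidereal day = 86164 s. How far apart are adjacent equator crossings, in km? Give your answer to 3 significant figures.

474 km

T = 102.0 min = 6120.0 s.
Single-satellite node shift = (6120.0/86164) × 360° = 25.57°.
With 6 satellites evenly phased, successive equator crossings are 25.57/6 = 4.262° apart.
That is 4.262 × 111.3 = 474 km at the equator.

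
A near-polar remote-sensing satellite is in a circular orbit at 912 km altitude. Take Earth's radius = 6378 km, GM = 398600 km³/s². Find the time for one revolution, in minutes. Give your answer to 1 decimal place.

103.2 min

Semi-major axis a = 6378 + 912 = 7290 km. Period T = 2π√(a³/μ) = 2π√(7290³/398600) = 6194.4 s = 103.24 min.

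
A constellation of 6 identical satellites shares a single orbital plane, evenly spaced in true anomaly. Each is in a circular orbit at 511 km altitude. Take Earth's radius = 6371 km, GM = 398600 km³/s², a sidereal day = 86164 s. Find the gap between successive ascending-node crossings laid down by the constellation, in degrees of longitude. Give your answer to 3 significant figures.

Semi-major axis a = 6371 + 511 = 6882 km. Period T = 2π√(a³/μ) = 2π√(6882³/398600) = 5681.8 s = 94.70 min.
Single-satellite node shift = (5681.8/86164) × 360° = 23.74°.
With 6 satellites evenly phased, successive equator crossings are 23.74/6 = 3.956° apart.

3.96°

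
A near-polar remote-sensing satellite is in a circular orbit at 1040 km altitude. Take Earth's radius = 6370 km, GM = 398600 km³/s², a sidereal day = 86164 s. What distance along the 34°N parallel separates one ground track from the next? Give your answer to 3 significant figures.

2440 km

Semi-major axis a = 6370 + 1040 = 7410 km. Period T = 2π√(a³/μ) = 2π√(7410³/398600) = 6348.0 s = 105.80 min.
Node shift per orbit = (6348.0/86164) × 360° = 26.52°.
Equatorial spacing = 26.52 × 111.2 km/° = 2949 km.
At 34° latitude, spacing = 2949 × cos(34°) = 2445 km.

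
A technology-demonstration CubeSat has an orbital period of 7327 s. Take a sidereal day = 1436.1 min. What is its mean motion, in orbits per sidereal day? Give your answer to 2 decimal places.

Orbits per sidereal day = 86166 / 7327.0 = 11.760.

11.76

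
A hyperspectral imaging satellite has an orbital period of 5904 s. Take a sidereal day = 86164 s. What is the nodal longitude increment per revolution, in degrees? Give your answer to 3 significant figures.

During one orbit Earth rotates (5904.0 / 86164) × 360° = 24.67°.

24.7°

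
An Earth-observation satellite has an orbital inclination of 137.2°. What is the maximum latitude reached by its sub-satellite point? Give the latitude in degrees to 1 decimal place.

42.8°

Retrograde orbit: the ground track reaches ±(180° − i) = ±(180 − 137.2) = ±42.8°.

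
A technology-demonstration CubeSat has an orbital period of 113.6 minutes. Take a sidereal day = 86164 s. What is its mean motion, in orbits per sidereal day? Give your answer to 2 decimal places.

T = 113.6 min = 6816.0 s.
Orbits per sidereal day = 86164 / 6816.0 = 12.641.

12.64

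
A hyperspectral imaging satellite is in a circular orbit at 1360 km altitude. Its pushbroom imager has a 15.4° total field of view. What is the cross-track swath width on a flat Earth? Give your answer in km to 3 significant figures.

368 km

Half-angle = 15.4°/2 = 7.7°.
Swath width ≈ 2h·tan(θ/2) = 2 × 1360 × tan(7.7°) = 367.8 km.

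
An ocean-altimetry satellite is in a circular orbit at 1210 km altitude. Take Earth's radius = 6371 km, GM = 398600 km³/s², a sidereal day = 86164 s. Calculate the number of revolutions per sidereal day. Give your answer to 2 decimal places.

Semi-major axis a = 6371 + 1210 = 7581 km. Period T = 2π√(a³/μ) = 2π√(7581³/398600) = 6569.0 s = 109.48 min.
Orbits per sidereal day = 86164 / 6569.0 = 13.117.

13.12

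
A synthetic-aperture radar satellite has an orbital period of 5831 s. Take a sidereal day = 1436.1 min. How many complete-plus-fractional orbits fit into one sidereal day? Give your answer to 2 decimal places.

Orbits per sidereal day = 86166 / 5831.0 = 14.777.

14.78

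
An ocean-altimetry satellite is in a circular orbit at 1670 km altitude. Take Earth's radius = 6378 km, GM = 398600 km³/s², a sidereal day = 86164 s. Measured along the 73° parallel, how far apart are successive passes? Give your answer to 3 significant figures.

Semi-major axis a = 6378 + 1670 = 8048 km. Period T = 2π√(a³/μ) = 2π√(8048³/398600) = 7185.3 s = 119.75 min.
Node shift per orbit = (7185.3/86164) × 360° = 30.02°.
Equatorial spacing = 30.02 × 111.3 km/° = 3342 km.
At 73° latitude, spacing = 3342 × cos(73°) = 977 km.

977 km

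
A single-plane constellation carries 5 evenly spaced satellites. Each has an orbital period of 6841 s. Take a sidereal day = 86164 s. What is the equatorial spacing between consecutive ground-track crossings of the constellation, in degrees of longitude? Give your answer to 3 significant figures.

Single-satellite node shift = (6841.0/86164) × 360° = 28.58°.
With 5 satellites evenly phased, successive equator crossings are 28.58/5 = 5.716° apart.

5.72°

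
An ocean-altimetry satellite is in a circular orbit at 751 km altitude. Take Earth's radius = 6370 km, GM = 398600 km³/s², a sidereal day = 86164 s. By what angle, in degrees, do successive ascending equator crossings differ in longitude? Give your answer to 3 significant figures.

25.0°

Semi-major axis a = 6370 + 751 = 7121 km. Period T = 2π√(a³/μ) = 2π√(7121³/398600) = 5980.3 s = 99.67 min.
During one orbit Earth rotates (5980.3 / 86164) × 360° = 24.99°.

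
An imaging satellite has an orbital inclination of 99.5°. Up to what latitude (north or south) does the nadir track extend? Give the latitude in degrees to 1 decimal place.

80.5°

Retrograde orbit: the ground track reaches ±(180° − i) = ±(180 − 99.5) = ±80.5°.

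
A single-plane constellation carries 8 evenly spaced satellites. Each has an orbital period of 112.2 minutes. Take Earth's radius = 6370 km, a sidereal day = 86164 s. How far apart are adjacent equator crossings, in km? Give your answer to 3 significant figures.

391 km

T = 112.2 min = 6732.0 s.
Single-satellite node shift = (6732.0/86164) × 360° = 28.13°.
With 8 satellites evenly phased, successive equator crossings are 28.13/8 = 3.516° apart.
That is 3.516 × 111.2 = 391 km at the equator.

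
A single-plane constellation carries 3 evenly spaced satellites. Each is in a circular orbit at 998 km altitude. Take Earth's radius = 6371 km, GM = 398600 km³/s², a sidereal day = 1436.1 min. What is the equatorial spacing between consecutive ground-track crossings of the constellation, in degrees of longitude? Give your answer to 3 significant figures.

Semi-major axis a = 6371 + 998 = 7369 km. Period T = 2π√(a³/μ) = 2π√(7369³/398600) = 6295.4 s = 104.92 min.
Single-satellite node shift = (6295.4/86166) × 360° = 26.30°.
With 3 satellites evenly phased, successive equator crossings are 26.30/3 = 8.767° apart.

8.77°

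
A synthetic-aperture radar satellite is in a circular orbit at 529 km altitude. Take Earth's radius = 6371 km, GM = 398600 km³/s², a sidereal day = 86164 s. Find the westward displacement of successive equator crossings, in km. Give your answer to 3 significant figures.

Semi-major axis a = 6371 + 529 = 6900 km. Period T = 2π√(a³/μ) = 2π√(6900³/398600) = 5704.1 s = 95.07 min.
During one orbit Earth rotates (5704.1 / 86164) × 360° = 23.83°.
At the equator that is 23.83° × (2π·6371/360) km/° = 23.83 × 111.2 = 2650 km.

2650 km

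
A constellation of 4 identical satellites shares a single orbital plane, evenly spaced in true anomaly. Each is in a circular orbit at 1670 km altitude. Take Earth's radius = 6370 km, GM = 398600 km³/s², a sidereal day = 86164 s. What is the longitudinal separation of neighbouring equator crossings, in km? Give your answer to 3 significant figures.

Semi-major axis a = 6370 + 1670 = 8040 km. Period T = 2π√(a³/μ) = 2π√(8040³/398600) = 7174.6 s = 119.58 min.
Single-satellite node shift = (7174.6/86164) × 360° = 29.98°.
With 4 satellites evenly phased, successive equator crossings are 29.98/4 = 7.494° apart.
That is 7.494 × 111.2 = 833 km at the equator.

833 km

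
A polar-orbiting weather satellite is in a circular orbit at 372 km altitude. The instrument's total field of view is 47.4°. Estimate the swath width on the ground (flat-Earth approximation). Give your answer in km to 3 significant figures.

327 km

Half-angle = 47.4°/2 = 23.7°.
Swath width ≈ 2h·tan(θ/2) = 2 × 372 × tan(23.7°) = 326.6 km.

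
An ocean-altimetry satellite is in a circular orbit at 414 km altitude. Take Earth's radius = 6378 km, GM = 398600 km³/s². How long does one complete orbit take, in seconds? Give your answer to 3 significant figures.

5570 seconds

Semi-major axis a = 6378 + 414 = 6792 km. Period T = 2π√(a³/μ) = 2π√(6792³/398600) = 5570.7 s = 92.84 min.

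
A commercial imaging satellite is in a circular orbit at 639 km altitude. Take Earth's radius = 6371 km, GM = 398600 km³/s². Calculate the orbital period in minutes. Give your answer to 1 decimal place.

Semi-major axis a = 6371 + 639 = 7010 km. Period T = 2π√(a³/μ) = 2π√(7010³/398600) = 5841.0 s = 97.35 min.

97.4 min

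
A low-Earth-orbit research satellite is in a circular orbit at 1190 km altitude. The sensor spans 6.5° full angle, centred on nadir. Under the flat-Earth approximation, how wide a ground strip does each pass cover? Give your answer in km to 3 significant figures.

135 km

Half-angle = 6.5°/2 = 3.25°.
Swath width ≈ 2h·tan(θ/2) = 2 × 1190 × tan(3.25°) = 135.1 km.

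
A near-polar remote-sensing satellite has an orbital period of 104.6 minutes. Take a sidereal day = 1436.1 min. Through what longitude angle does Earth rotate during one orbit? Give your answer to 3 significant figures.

T = 104.6 min = 6276.0 s.
During one orbit Earth rotates (6276.0 / 86166) × 360° = 26.22°.

26.2°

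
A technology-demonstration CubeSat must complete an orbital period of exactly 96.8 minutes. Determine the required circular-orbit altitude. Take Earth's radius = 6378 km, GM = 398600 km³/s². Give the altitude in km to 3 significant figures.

606 km

T = 96.8 min = 5808.0 s.
From T = 2π√(a³/μ): a = (μ T²/4π²)^(1/3) = (398600 × 5808.0² / 4π²)^(1/3) = 6984 km.
Altitude h = a − R = 6984 − 6378 = 606 km.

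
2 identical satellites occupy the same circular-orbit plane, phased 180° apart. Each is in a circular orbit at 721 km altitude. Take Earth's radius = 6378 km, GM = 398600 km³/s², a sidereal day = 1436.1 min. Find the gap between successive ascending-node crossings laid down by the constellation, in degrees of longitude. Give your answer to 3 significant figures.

12.4°

Semi-major axis a = 6378 + 721 = 7099 km. Period T = 2π√(a³/μ) = 2π√(7099³/398600) = 5952.6 s = 99.21 min.
Single-satellite node shift = (5952.6/86166) × 360° = 24.87°.
With 2 satellites evenly phased, successive equator crossings are 24.87/2 = 12.435° apart.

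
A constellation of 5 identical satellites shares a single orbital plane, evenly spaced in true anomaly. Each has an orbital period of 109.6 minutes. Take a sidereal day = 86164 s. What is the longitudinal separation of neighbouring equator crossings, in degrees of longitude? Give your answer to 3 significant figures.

T = 109.6 min = 6576.0 s.
Single-satellite node shift = (6576.0/86164) × 360° = 27.48°.
With 5 satellites evenly phased, successive equator crossings are 27.48/5 = 5.495° apart.

5.50°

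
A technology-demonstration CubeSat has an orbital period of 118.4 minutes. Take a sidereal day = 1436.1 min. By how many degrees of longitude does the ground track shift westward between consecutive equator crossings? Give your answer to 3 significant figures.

29.7°

T = 118.4 min = 7104.0 s.
During one orbit Earth rotates (7104.0 / 86166) × 360° = 29.68°.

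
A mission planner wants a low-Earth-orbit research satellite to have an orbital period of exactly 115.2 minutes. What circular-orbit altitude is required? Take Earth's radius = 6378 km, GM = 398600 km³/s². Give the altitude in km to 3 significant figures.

T = 115.2 min = 6912.0 s.
From T = 2π√(a³/μ): a = (μ T²/4π²)^(1/3) = (398600 × 6912.0² / 4π²)^(1/3) = 7843 km.
Altitude h = a − R = 7843 − 6378 = 1465 km.

1460 km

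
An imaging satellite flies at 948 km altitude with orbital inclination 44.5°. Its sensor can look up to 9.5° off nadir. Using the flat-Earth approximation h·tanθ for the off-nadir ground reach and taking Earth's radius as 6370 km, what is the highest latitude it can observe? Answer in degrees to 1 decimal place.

For a prograde orbit the ground track reaches latitude ±i = ±44.5°.
Sensor half-swath on the ground ≈ 948·tan(9.5°) = 159 km = 1.43° of latitude.
Maximum observable latitude ≈ 44.5 + 1.43 = 45.9°.

45.9°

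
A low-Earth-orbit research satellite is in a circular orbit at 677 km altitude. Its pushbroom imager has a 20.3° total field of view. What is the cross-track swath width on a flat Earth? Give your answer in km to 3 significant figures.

242 km

Half-angle = 20.3°/2 = 10.15°.
Swath width ≈ 2h·tan(θ/2) = 2 × 677 × tan(10.15°) = 242.4 km.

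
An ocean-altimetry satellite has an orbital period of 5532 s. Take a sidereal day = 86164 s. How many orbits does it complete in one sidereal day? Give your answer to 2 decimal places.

Orbits per sidereal day = 86164 / 5532.0 = 15.576.

15.58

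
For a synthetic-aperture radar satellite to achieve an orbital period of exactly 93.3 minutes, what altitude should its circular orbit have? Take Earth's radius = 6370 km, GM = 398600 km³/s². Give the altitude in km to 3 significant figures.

444 km

T = 93.3 min = 5598.0 s.
From T = 2π√(a³/μ): a = (μ T²/4π²)^(1/3) = (398600 × 5598.0² / 4π²)^(1/3) = 6814 km.
Altitude h = a − R = 6814 − 6370 = 444 km.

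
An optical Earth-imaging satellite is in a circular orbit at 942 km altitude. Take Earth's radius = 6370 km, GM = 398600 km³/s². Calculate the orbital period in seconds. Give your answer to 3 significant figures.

6220 seconds

Semi-major axis a = 6370 + 942 = 7312 km. Period T = 2π√(a³/μ) = 2π√(7312³/398600) = 6222.5 s = 103.71 min.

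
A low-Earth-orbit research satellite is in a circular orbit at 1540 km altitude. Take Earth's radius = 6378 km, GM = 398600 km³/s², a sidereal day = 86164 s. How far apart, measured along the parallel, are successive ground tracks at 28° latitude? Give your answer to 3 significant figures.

Semi-major axis a = 6378 + 1540 = 7918 km. Period T = 2π√(a³/μ) = 2π√(7918³/398600) = 7011.9 s = 116.86 min.
Node shift per orbit = (7011.9/86164) × 360° = 29.30°.
Equatorial spacing = 29.30 × 111.3 km/° = 3261 km.
At 28° latitude, spacing = 3261 × cos(28°) = 2879 km.

2880 km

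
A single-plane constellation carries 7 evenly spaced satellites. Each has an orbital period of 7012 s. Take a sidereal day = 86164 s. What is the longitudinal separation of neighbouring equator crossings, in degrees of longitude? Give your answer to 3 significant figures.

Single-satellite node shift = (7012.0/86164) × 360° = 29.30°.
With 7 satellites evenly phased, successive equator crossings are 29.30/7 = 4.185° apart.

4.19°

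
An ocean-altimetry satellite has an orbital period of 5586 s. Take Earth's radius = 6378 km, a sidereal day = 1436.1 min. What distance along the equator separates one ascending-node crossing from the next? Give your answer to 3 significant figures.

During one orbit Earth rotates (5586.0 / 86166) × 360° = 23.34°.
At the equator that is 23.34° × (2π·6378/360) km/° = 23.34 × 111.3 = 2598 km.

2600 km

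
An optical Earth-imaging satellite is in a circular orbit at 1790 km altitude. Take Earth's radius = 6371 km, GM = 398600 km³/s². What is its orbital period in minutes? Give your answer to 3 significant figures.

Semi-major axis a = 6371 + 1790 = 8161 km. Period T = 2π√(a³/μ) = 2π√(8161³/398600) = 7337.1 s = 122.29 min.

122 min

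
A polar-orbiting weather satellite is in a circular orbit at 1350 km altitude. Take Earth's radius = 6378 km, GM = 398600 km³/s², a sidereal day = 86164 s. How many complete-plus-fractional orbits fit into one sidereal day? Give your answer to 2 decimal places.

Semi-major axis a = 6378 + 1350 = 7728 km. Period T = 2π√(a³/μ) = 2π√(7728³/398600) = 6761.0 s = 112.68 min.
Orbits per sidereal day = 86164 / 6761.0 = 12.744.

12.74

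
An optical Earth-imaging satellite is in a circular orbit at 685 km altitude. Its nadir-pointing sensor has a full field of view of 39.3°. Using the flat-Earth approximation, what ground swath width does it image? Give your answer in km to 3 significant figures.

489 km

Half-angle = 39.3°/2 = 19.65°.
Swath width ≈ 2h·tan(θ/2) = 2 × 685 × tan(19.65°) = 489.2 km.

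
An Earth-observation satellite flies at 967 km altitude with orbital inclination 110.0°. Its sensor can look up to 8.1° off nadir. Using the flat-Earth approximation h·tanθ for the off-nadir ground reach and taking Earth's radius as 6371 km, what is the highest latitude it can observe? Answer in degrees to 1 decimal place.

71.2°

Retrograde orbit: the ground track reaches ±(180° − i) = ±(180 − 110.0) = ±70.0°.
Sensor half-swath on the ground ≈ 967·tan(8.1°) = 138 km = 1.24° of latitude.
Maximum observable latitude ≈ 70.0 + 1.24 = 71.2°.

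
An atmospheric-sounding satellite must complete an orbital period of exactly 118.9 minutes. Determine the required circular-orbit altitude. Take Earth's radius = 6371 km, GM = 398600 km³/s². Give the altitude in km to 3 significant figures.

1640 km

T = 118.9 min = 7134.0 s.
From T = 2π√(a³/μ): a = (μ T²/4π²)^(1/3) = (398600 × 7134.0² / 4π²)^(1/3) = 8010 km.
Altitude h = a − R = 8010 − 6371 = 1639 km.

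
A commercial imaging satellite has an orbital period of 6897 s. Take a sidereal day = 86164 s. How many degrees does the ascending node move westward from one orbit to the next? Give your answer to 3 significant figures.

28.8°

During one orbit Earth rotates (6897.0 / 86164) × 360° = 28.82°.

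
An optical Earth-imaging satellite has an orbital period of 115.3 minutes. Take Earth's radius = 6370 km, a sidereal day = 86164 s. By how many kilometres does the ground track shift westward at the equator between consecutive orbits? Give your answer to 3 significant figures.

3210 km

T = 115.3 min = 6918.0 s.
During one orbit Earth rotates (6918.0 / 86164) × 360° = 28.90°.
At the equator that is 28.90° × (2π·6370/360) km/° = 28.90 × 111.2 = 3213 km.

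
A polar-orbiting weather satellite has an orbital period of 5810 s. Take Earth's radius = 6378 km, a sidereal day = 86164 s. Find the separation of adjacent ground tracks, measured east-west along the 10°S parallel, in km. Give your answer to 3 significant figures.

2660 km

Node shift per orbit = (5810.0/86164) × 360° = 24.27°.
Equatorial spacing = 24.27 × 111.3 km/° = 2702 km.
At 10° latitude, spacing = 2702 × cos(10°) = 2661 km.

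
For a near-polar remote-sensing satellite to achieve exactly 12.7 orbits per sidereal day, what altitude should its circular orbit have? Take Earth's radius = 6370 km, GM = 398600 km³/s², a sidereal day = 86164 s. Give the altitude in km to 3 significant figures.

1380 km

Required period T = 86164 / 12.7 = 6784.6 s.
From T = 2π√(a³/μ): a = (μ T²/4π²)^(1/3) = (398600 × 6784.6² / 4π²)^(1/3) = 7746 km.
Altitude h = a − R = 7746 − 6370 = 1376 km.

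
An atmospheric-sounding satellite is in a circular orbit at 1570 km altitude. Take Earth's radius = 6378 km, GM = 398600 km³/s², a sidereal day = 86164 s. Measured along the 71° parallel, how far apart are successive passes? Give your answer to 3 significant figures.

1070 km

Semi-major axis a = 6378 + 1570 = 7948 km. Period T = 2π√(a³/μ) = 2π√(7948³/398600) = 7051.8 s = 117.53 min.
Node shift per orbit = (7051.8/86164) × 360° = 29.46°.
Equatorial spacing = 29.46 × 111.3 km/° = 3280 km.
At 71° latitude, spacing = 3280 × cos(71°) = 1068 km.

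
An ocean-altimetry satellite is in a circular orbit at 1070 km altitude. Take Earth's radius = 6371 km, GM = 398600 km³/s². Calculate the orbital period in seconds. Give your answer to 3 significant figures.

6390 seconds

Semi-major axis a = 6371 + 1070 = 7441 km. Period T = 2π√(a³/μ) = 2π√(7441³/398600) = 6387.9 s = 106.47 min.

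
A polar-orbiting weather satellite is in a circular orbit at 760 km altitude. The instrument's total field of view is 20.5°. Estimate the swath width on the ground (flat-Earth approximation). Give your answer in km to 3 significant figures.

275 km

Half-angle = 20.5°/2 = 10.25°.
Swath width ≈ 2h·tan(θ/2) = 2 × 760 × tan(10.25°) = 274.9 km.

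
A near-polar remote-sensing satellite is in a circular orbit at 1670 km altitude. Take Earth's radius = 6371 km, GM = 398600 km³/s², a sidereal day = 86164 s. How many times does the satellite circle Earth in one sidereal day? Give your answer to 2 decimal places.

12.01

Semi-major axis a = 6371 + 1670 = 8041 km. Period T = 2π√(a³/μ) = 2π√(8041³/398600) = 7175.9 s = 119.60 min.
Orbits per sidereal day = 86164 / 7175.9 = 12.007.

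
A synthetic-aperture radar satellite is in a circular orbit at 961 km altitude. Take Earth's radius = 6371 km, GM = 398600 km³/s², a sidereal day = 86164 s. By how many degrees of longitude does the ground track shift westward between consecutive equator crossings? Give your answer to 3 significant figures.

26.1°

Semi-major axis a = 6371 + 961 = 7332 km. Period T = 2π√(a³/μ) = 2π√(7332³/398600) = 6248.1 s = 104.13 min.
During one orbit Earth rotates (6248.1 / 86164) × 360° = 26.10°.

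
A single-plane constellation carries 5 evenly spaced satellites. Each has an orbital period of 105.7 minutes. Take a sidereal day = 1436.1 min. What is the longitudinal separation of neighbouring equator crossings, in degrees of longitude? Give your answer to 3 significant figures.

T = 105.7 min = 6342.0 s.
Single-satellite node shift = (6342.0/86166) × 360° = 26.50°.
With 5 satellites evenly phased, successive equator crossings are 26.50/5 = 5.299° apart.

5.30°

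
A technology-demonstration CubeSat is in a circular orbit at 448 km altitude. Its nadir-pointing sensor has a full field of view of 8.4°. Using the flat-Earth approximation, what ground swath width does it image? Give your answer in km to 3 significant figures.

65.8 km

Half-angle = 8.4°/2 = 4.2°.
Swath width ≈ 2h·tan(θ/2) = 2 × 448 × tan(4.2°) = 65.8 km.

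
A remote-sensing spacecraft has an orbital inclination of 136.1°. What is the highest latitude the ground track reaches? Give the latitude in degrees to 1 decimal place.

43.9°

Retrograde orbit: the ground track reaches ±(180° − i) = ±(180 − 136.1) = ±43.9°.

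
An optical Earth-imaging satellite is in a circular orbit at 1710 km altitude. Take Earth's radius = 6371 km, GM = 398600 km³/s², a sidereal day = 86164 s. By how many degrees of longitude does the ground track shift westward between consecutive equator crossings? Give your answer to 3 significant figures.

30.2°

Semi-major axis a = 6371 + 1710 = 8081 km. Period T = 2π√(a³/μ) = 2π√(8081³/398600) = 7229.5 s = 120.49 min.
During one orbit Earth rotates (7229.5 / 86164) × 360° = 30.21°.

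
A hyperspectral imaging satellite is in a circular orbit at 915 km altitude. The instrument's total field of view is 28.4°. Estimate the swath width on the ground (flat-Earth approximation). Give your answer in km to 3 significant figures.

463 km

Half-angle = 28.4°/2 = 14.2°.
Swath width ≈ 2h·tan(θ/2) = 2 × 915 × tan(14.2°) = 463.1 km.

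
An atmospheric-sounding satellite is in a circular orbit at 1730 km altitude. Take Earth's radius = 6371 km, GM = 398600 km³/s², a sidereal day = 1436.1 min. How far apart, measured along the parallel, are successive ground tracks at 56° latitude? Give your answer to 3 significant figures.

1890 km

Semi-major axis a = 6371 + 1730 = 8101 km. Period T = 2π√(a³/μ) = 2π√(8101³/398600) = 7256.4 s = 120.94 min.
Node shift per orbit = (7256.4/86166) × 360° = 30.32°.
Equatorial spacing = 30.32 × 111.2 km/° = 3371 km.
At 56° latitude, spacing = 3371 × cos(56°) = 1885 km.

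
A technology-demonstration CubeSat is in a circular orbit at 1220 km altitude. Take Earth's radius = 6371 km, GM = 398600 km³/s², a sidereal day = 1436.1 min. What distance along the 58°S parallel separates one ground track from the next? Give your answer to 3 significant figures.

1620 km

Semi-major axis a = 6371 + 1220 = 7591 km. Period T = 2π√(a³/μ) = 2π√(7591³/398600) = 6582.0 s = 109.70 min.
Node shift per orbit = (6582.0/86166) × 360° = 27.50°.
Equatorial spacing = 27.50 × 111.2 km/° = 3058 km.
At 58° latitude, spacing = 3058 × cos(58°) = 1620 km.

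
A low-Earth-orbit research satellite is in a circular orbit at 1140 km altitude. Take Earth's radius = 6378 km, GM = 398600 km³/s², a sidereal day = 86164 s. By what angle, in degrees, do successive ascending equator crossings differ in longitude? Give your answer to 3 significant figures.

27.1°

Semi-major axis a = 6378 + 1140 = 7518 km. Period T = 2π√(a³/μ) = 2π√(7518³/398600) = 6487.3 s = 108.12 min.
During one orbit Earth rotates (6487.3 / 86164) × 360° = 27.10°.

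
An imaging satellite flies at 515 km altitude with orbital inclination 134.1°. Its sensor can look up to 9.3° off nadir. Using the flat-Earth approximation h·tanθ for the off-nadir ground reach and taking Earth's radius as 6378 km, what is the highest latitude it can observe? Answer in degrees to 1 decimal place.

46.7°

Retrograde orbit: the ground track reaches ±(180° − i) = ±(180 − 134.1) = ±45.9°.
Sensor half-swath on the ground ≈ 515·tan(9.3°) = 84 km = 0.76° of latitude.
Maximum observable latitude ≈ 45.9 + 0.76 = 46.7°.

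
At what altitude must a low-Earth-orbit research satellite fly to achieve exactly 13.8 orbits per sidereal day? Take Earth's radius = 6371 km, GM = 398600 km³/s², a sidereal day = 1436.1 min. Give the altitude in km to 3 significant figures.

958 km

Required period T = 86166 / 13.8 = 6243.9 s.
From T = 2π√(a³/μ): a = (μ T²/4π²)^(1/3) = (398600 × 6243.9² / 4π²)^(1/3) = 7329 km.
Altitude h = a − R = 7329 − 6371 = 958 km.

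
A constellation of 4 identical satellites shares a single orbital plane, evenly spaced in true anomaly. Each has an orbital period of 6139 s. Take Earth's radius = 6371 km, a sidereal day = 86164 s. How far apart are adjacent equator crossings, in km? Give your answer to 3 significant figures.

713 km

Single-satellite node shift = (6139.0/86164) × 360° = 25.65°.
With 4 satellites evenly phased, successive equator crossings are 25.65/4 = 6.412° apart.
That is 6.412 × 111.2 = 713 km at the equator.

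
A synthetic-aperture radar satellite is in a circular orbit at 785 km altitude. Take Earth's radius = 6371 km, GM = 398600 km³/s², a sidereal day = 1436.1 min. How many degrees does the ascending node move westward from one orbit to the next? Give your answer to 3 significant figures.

Semi-major axis a = 6371 + 785 = 7156 km. Period T = 2π√(a³/μ) = 2π√(7156³/398600) = 6024.4 s = 100.41 min.
During one orbit Earth rotates (6024.4 / 86166) × 360° = 25.17°.

25.2°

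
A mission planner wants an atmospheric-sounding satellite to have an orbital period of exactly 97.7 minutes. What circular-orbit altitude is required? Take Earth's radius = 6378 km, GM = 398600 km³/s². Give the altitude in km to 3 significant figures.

T = 97.7 min = 5862.0 s.
From T = 2π√(a³/μ): a = (μ T²/4π²)^(1/3) = (398600 × 5862.0² / 4π²)^(1/3) = 7027 km.
Altitude h = a − R = 7027 − 6378 = 649 km.

649 km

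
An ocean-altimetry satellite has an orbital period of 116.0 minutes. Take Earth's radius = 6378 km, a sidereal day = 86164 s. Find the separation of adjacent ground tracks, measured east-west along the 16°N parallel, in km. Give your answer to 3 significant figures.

T = 116.0 min = 6960.0 s.
Node shift per orbit = (6960.0/86164) × 360° = 29.08°.
Equatorial spacing = 29.08 × 111.3 km/° = 3237 km.
At 16° latitude, spacing = 3237 × cos(16°) = 3112 km.

3110 km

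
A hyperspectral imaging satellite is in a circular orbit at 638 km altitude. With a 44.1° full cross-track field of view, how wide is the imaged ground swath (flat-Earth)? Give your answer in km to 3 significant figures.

517 km

Half-angle = 44.1°/2 = 22.05°.
Swath width ≈ 2h·tan(θ/2) = 2 × 638 × tan(22.05°) = 516.8 km.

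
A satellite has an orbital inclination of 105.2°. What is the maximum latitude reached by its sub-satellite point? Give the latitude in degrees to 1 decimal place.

Retrograde orbit: the ground track reaches ±(180° − i) = ±(180 − 105.2) = ±74.8°.

74.8°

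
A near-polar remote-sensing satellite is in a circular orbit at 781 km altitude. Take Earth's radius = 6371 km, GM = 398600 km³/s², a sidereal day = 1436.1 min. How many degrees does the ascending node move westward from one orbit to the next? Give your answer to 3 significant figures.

Semi-major axis a = 6371 + 781 = 7152 km. Period T = 2π√(a³/μ) = 2π√(7152³/398600) = 6019.4 s = 100.32 min.
During one orbit Earth rotates (6019.4 / 86166) × 360° = 25.15°.

25.1°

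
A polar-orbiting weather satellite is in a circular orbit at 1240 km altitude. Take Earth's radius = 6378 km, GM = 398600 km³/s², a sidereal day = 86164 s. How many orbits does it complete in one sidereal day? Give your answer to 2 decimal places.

13.02

Semi-major axis a = 6378 + 1240 = 7618 km. Period T = 2π√(a³/μ) = 2π√(7618³/398600) = 6617.2 s = 110.29 min.
Orbits per sidereal day = 86164 / 6617.2 = 13.021.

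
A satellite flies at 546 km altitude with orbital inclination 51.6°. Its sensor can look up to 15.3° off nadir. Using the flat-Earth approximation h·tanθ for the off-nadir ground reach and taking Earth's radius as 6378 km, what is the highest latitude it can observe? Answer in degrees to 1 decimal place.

For a prograde orbit the ground track reaches latitude ±i = ±51.6°.
Sensor half-swath on the ground ≈ 546·tan(15.3°) = 149 km = 1.34° of latitude.
Maximum observable latitude ≈ 51.6 + 1.34 = 52.9°.

52.9°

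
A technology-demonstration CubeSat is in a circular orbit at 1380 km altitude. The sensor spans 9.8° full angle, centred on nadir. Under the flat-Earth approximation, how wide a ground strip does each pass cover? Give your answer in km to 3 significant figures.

237 km

Half-angle = 9.8°/2 = 4.9°.
Swath width ≈ 2h·tan(θ/2) = 2 × 1380 × tan(4.9°) = 236.6 km.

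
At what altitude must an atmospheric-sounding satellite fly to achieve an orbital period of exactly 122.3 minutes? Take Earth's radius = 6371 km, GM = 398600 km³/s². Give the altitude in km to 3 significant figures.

T = 122.3 min = 7338.0 s.
From T = 2π√(a³/μ): a = (μ T²/4π²)^(1/3) = (398600 × 7338.0² / 4π²)^(1/3) = 8162 km.
Altitude h = a − R = 8162 − 6371 = 1791 km.

1790 km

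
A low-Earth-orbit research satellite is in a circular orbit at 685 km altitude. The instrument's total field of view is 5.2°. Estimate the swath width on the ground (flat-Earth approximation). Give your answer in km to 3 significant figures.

Half-angle = 5.2°/2 = 2.6°.
Swath width ≈ 2h·tan(θ/2) = 2 × 685 × tan(2.6°) = 62.2 km.

62.2 km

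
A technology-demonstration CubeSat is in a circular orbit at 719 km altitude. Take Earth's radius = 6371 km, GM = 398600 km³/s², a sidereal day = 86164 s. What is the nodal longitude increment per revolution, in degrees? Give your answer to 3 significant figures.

Semi-major axis a = 6371 + 719 = 7090 km. Period T = 2π√(a³/μ) = 2π√(7090³/398600) = 5941.3 s = 99.02 min.
During one orbit Earth rotates (5941.3 / 86164) × 360° = 24.82°.

24.8°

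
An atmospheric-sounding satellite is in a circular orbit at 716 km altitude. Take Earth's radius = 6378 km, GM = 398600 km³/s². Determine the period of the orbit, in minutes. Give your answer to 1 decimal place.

99.1 min

Semi-major axis a = 6378 + 716 = 7094 km. Period T = 2π√(a³/μ) = 2π√(7094³/398600) = 5946.3 s = 99.11 min.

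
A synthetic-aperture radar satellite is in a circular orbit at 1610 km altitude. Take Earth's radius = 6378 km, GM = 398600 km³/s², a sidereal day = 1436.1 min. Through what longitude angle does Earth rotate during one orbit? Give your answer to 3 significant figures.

Semi-major axis a = 6378 + 1610 = 7988 km. Period T = 2π√(a³/μ) = 2π√(7988³/398600) = 7105.1 s = 118.42 min.
During one orbit Earth rotates (7105.1 / 86166) × 360° = 29.68°.

29.7°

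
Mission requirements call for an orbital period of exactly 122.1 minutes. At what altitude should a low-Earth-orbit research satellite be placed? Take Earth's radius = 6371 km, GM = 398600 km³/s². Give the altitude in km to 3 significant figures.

1780 km

T = 122.1 min = 7326.0 s.
From T = 2π√(a³/μ): a = (μ T²/4π²)^(1/3) = (398600 × 7326.0² / 4π²)^(1/3) = 8153 km.
Altitude h = a − R = 8153 − 6371 = 1782 km.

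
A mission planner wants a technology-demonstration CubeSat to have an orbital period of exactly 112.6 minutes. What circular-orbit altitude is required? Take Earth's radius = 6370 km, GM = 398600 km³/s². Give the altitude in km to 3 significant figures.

1350 km

T = 112.6 min = 6756.0 s.
From T = 2π√(a³/μ): a = (μ T²/4π²)^(1/3) = (398600 × 6756.0² / 4π²)^(1/3) = 7724 km.
Altitude h = a − R = 7724 − 6370 = 1354 km.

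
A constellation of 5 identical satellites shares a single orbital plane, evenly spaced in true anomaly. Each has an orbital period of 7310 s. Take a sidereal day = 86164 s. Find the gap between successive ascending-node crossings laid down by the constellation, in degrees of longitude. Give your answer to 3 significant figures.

Single-satellite node shift = (7310.0/86164) × 360° = 30.54°.
With 5 satellites evenly phased, successive equator crossings are 30.54/5 = 6.108° apart.

6.11°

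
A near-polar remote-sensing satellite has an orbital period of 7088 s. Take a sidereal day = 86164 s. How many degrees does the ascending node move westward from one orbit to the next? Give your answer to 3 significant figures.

29.6°

During one orbit Earth rotates (7088.0 / 86164) × 360° = 29.61°.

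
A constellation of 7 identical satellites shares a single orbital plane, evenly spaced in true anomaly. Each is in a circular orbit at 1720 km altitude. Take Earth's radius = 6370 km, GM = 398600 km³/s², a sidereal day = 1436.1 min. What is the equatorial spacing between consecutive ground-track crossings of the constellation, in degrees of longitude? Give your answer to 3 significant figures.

Semi-major axis a = 6370 + 1720 = 8090 km. Period T = 2π√(a³/μ) = 2π√(8090³/398600) = 7241.6 s = 120.69 min.
Single-satellite node shift = (7241.6/86166) × 360° = 30.26°.
With 7 satellites evenly phased, successive equator crossings are 30.26/7 = 4.322° apart.

4.32°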